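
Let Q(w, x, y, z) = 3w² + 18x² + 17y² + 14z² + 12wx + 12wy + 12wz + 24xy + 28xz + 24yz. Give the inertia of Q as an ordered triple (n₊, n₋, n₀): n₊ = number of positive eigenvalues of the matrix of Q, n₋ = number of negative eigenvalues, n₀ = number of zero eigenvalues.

Write A = [[3, 6, 6, 6], [6, 18, 12, 14], [6, 12, 17, 12], [6, 14, 12, 14]].
Row-reducing A symmetrically gives the diagonal entries 3, 6, 5, 4/3.
So there are 4 positive pivots.

(4, 0, 0)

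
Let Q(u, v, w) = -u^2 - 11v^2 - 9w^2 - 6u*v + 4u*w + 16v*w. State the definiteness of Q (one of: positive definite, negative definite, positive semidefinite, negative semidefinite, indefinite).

negative definite

The associated matrix is A = [[-1, -3, 2], [-3, -11, 8], [2, 8, -9]].
An LDLᵀ factorisation of A has diagonal entries -1, -2, -3.
So there are 3 negative pivots.
Hence Q is negative definite.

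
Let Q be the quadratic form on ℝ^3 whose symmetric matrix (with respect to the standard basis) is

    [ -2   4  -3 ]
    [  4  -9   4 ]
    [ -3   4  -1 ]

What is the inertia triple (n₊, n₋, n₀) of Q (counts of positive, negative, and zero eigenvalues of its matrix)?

Congruent diagonalization of A (simultaneous row and column reduction) yields pivots -2, -1, 15/2.
So there are 1 positive, 2 negative pivots.

(1, 2, 0)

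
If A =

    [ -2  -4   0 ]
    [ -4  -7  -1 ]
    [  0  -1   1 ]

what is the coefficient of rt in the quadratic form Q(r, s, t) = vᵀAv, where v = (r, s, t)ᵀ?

0

The coefficient of rt is A[1,3] + A[3,1] = 2·0 = 0.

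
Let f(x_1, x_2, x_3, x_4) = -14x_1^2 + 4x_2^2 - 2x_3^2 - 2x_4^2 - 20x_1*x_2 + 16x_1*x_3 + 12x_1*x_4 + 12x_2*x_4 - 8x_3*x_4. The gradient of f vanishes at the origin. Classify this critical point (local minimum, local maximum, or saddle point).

saddle point

The Hessian at the origin is H = [[-28, -20, 16, 12], [-20, 8, 0, 12], [16, 0, -4, -8], [12, 12, -8, -4]].
Row-reducing H symmetrically gives the diagonal entries -28, 156/7, -28/39, 8/7.
That gives 2 positive, 2 negative pivots.
H is indefinite, so the origin is a saddle point.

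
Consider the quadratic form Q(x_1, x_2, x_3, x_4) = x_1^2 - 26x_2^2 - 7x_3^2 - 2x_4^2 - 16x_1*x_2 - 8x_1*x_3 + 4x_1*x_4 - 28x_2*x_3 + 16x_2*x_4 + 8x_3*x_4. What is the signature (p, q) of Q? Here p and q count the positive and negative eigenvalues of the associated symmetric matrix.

The associated matrix is A = [[1, -8, -4, 2], [-8, -26, -14, 8], [-4, -14, -7, 4], [2, 8, 4, -2]].
Congruent diagonalization of A (simultaneous row and column reduction) yields pivots 1, -90, 23/45, 6/23.
That gives 3 positive, 1 negative pivots.

(3, 1)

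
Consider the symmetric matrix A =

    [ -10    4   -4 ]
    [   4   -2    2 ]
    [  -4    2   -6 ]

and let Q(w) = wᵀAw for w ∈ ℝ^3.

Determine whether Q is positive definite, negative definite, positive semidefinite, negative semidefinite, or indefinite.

Symmetric row and column elimination reduces A to a congruent diagonal form with pivots -10, -2/5, -4.
That gives 3 negative pivots.
Hence Q is negative definite.

negative definite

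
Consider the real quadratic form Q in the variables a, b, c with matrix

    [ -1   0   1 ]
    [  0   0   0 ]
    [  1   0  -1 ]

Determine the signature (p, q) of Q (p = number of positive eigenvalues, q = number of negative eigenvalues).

Applying the same elementary operations to the rows and columns of A produces a congruent diagonal matrix with entries -1, 0, 0.
So there are 1 negative, 2 zero pivots.

(0, 1)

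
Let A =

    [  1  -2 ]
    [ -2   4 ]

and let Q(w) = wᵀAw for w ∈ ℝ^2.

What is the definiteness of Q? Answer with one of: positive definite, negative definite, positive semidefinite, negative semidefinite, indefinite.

positive semidefinite

Row-reducing A symmetrically gives the diagonal entries 1, 0.
So there are 1 positive, 1 zero pivots.
Hence Q is positive semidefinite.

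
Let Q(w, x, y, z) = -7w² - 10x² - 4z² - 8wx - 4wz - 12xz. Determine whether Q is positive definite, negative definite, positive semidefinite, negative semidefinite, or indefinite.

Write A = [[-7, -4, 0, -2], [-4, -10, 0, -6], [0, 0, 0, 0], [-2, -6, 0, -4]].
Applying the same elementary operations to the rows and columns of A produces a congruent diagonal matrix with entries -7, -54/7, 0, -10/27.
So there are 3 negative, 1 zero pivots.
Hence Q is negative semidefinite.

negative semidefinite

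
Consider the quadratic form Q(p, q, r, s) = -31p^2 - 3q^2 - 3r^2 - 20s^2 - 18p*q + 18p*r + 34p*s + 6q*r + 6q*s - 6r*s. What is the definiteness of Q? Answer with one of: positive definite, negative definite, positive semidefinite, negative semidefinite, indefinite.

The associated matrix is A = [[-31, -9, 9, 17], [-9, -3, 3, 3], [9, 3, -3, -3], [17, 3, -3, -20]].
Congruent diagonalization of A (simultaneous row and column reduction) yields pivots -31, -12/31, 0, -1.
That gives 3 negative, 1 zero pivots.
Hence Q is negative semidefinite.

negative semidefinite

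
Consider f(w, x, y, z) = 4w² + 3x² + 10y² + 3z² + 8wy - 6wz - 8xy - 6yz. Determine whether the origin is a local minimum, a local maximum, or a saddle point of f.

The Hessian at the origin is H = [[8, 0, 8, -6], [0, 6, -8, 0], [8, -8, 20, -6], [-6, 0, -6, 6]].
Row-reducing H symmetrically gives the diagonal entries 8, 6, 4/3, 3/2.
So there are 4 positive pivots.
H is positive definite, so the origin is a strict local minimum.

local minimum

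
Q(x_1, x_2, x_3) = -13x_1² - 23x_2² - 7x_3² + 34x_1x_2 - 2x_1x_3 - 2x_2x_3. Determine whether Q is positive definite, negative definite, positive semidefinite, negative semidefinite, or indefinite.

negative semidefinite

The associated matrix is A = [[-13, 17, -1], [17, -23, -1], [-1, -1, -7]].
Congruent diagonalization of A (simultaneous row and column reduction) yields pivots -13, -10/13, 0.
That gives 2 negative, 1 zero pivots.
Hence Q is negative semidefinite.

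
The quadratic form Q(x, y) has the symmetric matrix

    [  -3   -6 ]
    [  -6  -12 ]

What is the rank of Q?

Congruent diagonalization of A (simultaneous row and column reduction) yields pivots -3, 0.
So there are 1 negative, 1 zero pivots.
The rank is the number of nonzero pivots: 1.

1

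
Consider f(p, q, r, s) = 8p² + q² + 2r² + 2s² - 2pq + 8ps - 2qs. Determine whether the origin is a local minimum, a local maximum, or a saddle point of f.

saddle point

The Hessian at the origin is H = [[16, -2, 0, 8], [-2, 2, 0, -2], [0, 0, 4, 0], [8, -2, 0, 4]].
Symmetric row and column elimination reduces H to a congruent diagonal form with pivots 16, 7/4, 4, -4/7.
That gives 3 positive, 1 negative pivots.
H is indefinite, so the origin is a saddle point.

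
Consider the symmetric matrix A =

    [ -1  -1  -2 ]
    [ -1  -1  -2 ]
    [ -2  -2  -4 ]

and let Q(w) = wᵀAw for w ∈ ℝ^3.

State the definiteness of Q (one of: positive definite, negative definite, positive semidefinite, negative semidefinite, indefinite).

Congruent diagonalization of A (simultaneous row and column reduction) yields pivots -1, 0, 0.
So there are 1 negative, 2 zero pivots.
Hence Q is negative semidefinite.

negative semidefinite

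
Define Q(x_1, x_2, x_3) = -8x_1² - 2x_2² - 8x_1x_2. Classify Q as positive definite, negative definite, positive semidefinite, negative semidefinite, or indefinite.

Write A = [[-8, -4, 0], [-4, -2, 0], [0, 0, 0]].
Congruent diagonalization of A (simultaneous row and column reduction) yields pivots -8, 0, 0.
Counting signs: 1 negative, 2 zero.
Hence Q is negative semidefinite.

negative semidefinite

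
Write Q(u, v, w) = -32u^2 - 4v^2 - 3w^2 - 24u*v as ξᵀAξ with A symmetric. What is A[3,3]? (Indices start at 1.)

-3

The coefficient of w^2 in Q is -3, and that is exactly A[3,3].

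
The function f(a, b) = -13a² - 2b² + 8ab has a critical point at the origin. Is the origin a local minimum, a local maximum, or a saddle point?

local maximum

The Hessian at the origin is H = [[-26, 8], [8, -4]].
det H = -26·-4 − (8)² = 40 > 0 and H[1,1] = -26 < 0, so H is negative definite.
Therefore the origin is a local maximum.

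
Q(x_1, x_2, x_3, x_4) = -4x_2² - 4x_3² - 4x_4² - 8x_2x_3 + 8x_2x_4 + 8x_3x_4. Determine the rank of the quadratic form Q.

1

The associated matrix is A = [[0, 0, 0, 0], [0, -4, -4, 4], [0, -4, -4, 4], [0, 4, 4, -4]].
Applying the same elementary operations to the rows and columns of A produces a congruent diagonal matrix with entries 0, -4, 0, 0.
That gives 1 negative, 3 zero pivots.
The rank is the number of nonzero pivots: 1.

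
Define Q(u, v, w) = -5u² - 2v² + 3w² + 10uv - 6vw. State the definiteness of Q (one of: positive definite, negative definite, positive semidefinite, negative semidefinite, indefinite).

Write A = [[-5, 5, 0], [5, -2, -3], [0, -3, 3]].
Symmetric row and column elimination reduces A to a congruent diagonal form with pivots -5, 3, 0.
Counting signs: 1 positive, 1 negative, 1 zero.
Hence Q is indefinite.

indefinite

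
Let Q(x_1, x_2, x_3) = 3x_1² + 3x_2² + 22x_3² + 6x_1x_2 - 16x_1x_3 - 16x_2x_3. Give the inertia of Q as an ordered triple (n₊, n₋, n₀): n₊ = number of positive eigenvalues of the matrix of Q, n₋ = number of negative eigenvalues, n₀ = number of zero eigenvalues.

(2, 0, 1)

Write A = [[3, 3, -8], [3, 3, -8], [-8, -8, 22]].
Congruent diagonalization of A (simultaneous row and column reduction) yields pivots 3, 0, 2/3.
That gives 2 positive, 1 zero pivots.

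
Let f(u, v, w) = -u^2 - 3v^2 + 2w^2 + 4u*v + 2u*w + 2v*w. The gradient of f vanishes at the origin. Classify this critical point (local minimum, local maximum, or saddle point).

The Hessian at the origin is H = [[-2, 4, 2], [4, -6, 2], [2, 2, 4]].
Symmetric row and column elimination reduces H to a congruent diagonal form with pivots -2, 2, -12.
So there are 1 positive, 2 negative pivots.
H is indefinite, so the origin is a saddle point.

saddle point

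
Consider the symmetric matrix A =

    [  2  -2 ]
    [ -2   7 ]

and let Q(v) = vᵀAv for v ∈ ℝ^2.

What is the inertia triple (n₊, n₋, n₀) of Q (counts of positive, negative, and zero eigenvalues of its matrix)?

(2, 0, 0)

Symmetric row and column elimination reduces A to a congruent diagonal form with pivots 2, 5.
So there are 2 positive pivots.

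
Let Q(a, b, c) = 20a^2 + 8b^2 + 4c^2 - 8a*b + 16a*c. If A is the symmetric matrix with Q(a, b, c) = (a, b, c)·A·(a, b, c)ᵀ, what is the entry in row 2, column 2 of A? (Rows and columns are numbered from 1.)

8

The coefficient of b^2 in Q is 8, and that is exactly A[2,2].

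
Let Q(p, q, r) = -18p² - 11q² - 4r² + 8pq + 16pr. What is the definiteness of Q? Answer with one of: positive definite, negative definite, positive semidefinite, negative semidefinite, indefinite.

negative definite

The symmetric matrix of Q is A = [[-18, 4, 8], [4, -11, 0], [8, 0, -4]].
Leading principal minors: Δ_1 = -18, Δ_2 = 182, Δ_3 = -24.
The signs alternate starting with Δ_1 < 0, so by Sylvester's criterion Q is negative definite.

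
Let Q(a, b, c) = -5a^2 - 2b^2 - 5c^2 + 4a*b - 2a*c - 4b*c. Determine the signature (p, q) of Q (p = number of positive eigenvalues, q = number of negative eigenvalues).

(0, 2)

The associated matrix is A = [[-5, 2, -1], [2, -2, -2], [-1, -2, -5]].
Congruent diagonalization of A (simultaneous row and column reduction) yields pivots -5, -6/5, 0.
That gives 2 negative, 1 zero pivots.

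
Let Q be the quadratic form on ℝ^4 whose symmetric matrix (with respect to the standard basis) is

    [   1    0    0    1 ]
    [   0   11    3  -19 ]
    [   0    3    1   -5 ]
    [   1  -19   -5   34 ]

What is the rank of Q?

Symmetric row and column elimination reduces A to a congruent diagonal form with pivots 1, 11, 2/11, 0.
So there are 3 positive, 1 zero pivots.
The rank is the number of nonzero pivots: 3.

3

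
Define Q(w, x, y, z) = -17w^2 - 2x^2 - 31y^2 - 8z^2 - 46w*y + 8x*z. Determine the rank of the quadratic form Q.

3

The associated matrix is A = [[-17, 0, -23, 0], [0, -2, 0, 4], [-23, 0, -31, 0], [0, 4, 0, -8]].
Applying the same elementary operations to the rows and columns of A produces a congruent diagonal matrix with entries -17, -2, 2/17, 0.
Counting signs: 1 positive, 2 negative, 1 zero.
The rank is the number of nonzero pivots: 3.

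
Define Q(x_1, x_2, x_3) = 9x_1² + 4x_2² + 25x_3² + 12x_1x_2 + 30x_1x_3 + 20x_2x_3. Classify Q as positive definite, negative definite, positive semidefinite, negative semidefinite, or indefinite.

The symmetric matrix is A = [[9, 6, 15], [6, 4, 10], [15, 10, 25]].
Row-reducing A symmetrically gives the diagonal entries 9, 0, 0.
Counting signs: 1 positive, 2 zero.
Hence Q is positive semidefinite.

positive semidefinite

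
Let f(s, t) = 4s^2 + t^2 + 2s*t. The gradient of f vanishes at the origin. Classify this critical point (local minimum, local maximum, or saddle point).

The Hessian at the origin is H = [[8, 2], [2, 2]].
det H = 8·2 − (2)² = 12 > 0 and H[1,1] = 8 > 0, so H is positive definite.
Therefore the origin is a local minimum.

local minimum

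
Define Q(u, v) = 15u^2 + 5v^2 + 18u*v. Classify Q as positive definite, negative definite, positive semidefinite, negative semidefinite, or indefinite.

Write A = [[15, 9], [9, 5]].
Applying the same elementary operations to the rows and columns of A produces a congruent diagonal matrix with entries 15, -2/5.
So there are 1 positive, 1 negative pivots.
Hence Q is indefinite.

indefinite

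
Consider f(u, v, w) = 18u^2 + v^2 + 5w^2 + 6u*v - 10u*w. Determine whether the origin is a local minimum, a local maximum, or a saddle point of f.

The Hessian at the origin is H = [[36, 6, -10], [6, 2, 0], [-10, 0, 10]].
Congruent diagonalization of H (simultaneous row and column reduction) yields pivots 36, 1, 40/9.
So there are 3 positive pivots.
H is positive definite, so the origin is a strict local minimum.

local minimum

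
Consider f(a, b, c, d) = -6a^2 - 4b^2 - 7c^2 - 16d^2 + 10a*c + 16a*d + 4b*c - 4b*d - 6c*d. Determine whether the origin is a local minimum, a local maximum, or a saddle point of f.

local maximum

The Hessian at the origin is H = [[-12, 0, 10, 16], [0, -8, 4, -4], [10, 4, -14, -6], [16, -4, -6, -32]].
Symmetric row and column elimination reduces H to a congruent diagonal form with pivots -12, -8, -11/3, -10/11.
That gives 4 negative pivots.
H is negative definite, so the origin is a strict local maximum.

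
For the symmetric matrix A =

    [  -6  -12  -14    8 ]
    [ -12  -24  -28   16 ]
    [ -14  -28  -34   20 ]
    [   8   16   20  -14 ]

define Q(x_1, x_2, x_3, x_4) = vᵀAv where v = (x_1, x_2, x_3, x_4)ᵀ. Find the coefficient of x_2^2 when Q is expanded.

-24

The coefficient of x_2^2 is the diagonal entry A[2,2] = -24.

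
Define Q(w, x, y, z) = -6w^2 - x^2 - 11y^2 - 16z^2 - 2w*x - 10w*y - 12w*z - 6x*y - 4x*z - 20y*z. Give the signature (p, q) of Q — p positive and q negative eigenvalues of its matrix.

The associated matrix is A = [[-6, -1, -5, -6], [-1, -1, -3, -2], [-5, -3, -11, -10], [-6, -2, -10, -16]].
An LDLᵀ factorisation of A has diagonal entries -6, -5/6, -6/5, -4.
Counting signs: 4 negative.

(0, 4)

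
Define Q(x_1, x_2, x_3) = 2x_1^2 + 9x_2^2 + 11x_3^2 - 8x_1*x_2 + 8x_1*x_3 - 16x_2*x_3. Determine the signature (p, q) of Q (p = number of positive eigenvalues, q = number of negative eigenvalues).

(3, 0)

The symmetric matrix is A = [[2, -4, 4], [-4, 9, -8], [4, -8, 11]].
Congruent diagonalization of A (simultaneous row and column reduction) yields pivots 2, 1, 3.
Counting signs: 3 positive.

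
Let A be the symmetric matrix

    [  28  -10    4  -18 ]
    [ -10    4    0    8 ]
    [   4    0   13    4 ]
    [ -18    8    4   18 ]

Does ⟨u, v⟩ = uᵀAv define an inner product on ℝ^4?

Leading principal minors: Δ_1 = 28, Δ_2 = 12, Δ_3 = 92, Δ_4 = 40.
All leading principal minors are positive, so by Sylvester's criterion Q is positive definite.
⟨·,·⟩ is an inner product exactly when A is positive definite.

yes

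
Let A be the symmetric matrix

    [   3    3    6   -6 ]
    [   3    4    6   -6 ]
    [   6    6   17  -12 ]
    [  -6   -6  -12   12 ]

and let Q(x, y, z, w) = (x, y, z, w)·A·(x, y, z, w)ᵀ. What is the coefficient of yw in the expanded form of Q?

-12

The coefficient of yw is A[2,4] + A[4,2] = 2·(-6) = -12.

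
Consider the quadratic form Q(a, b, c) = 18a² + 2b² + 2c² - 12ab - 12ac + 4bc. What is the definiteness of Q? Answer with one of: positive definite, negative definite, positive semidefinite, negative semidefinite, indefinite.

The symmetric matrix is A = [[18, -6, -6], [-6, 2, 2], [-6, 2, 2]].
Applying the same elementary operations to the rows and columns of A produces a congruent diagonal matrix with entries 18, 0, 0.
Counting signs: 1 positive, 2 zero.
Hence Q is positive semidefinite.

positive semidefinite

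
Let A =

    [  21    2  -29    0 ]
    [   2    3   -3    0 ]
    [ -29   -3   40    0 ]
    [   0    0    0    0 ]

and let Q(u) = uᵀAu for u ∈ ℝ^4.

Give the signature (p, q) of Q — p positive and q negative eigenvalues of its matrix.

Applying the same elementary operations to the rows and columns of A produces a congruent diagonal matrix with entries 21, 59/21, -4/59, 0.
Counting signs: 2 positive, 1 negative, 1 zero.

(2, 1)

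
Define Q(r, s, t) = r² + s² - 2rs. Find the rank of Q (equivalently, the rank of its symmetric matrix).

The symmetric matrix is A = [[1, -1, 0], [-1, 1, 0], [0, 0, 0]].
Congruent diagonalization of A (simultaneous row and column reduction) yields pivots 1, 0, 0.
Counting signs: 1 positive, 2 zero.
The rank is the number of nonzero pivots: 1.

1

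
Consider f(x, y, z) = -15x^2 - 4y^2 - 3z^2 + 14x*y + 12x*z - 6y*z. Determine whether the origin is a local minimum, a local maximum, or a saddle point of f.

The Hessian at the origin is H = [[-30, 14, 12], [14, -8, -6], [12, -6, -6]].
An LDLᵀ factorisation of H has diagonal entries -30, -22/15, -12/11.
So there are 3 negative pivots.
H is negative definite, so the origin is a strict local maximum.

local maximum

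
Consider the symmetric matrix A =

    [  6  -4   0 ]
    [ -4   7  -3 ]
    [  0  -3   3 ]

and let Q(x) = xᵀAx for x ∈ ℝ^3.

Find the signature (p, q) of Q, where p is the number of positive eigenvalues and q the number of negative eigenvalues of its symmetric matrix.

An LDLᵀ factorisation of A has diagonal entries 6, 13/3, 12/13.
That gives 3 positive pivots.

(3, 0)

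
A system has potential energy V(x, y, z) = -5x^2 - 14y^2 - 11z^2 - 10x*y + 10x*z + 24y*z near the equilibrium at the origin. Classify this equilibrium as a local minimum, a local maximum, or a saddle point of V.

The Hessian at the origin is H = [[-10, -10, 10], [-10, -28, 24], [10, 24, -22]].
Congruent diagonalization of H (simultaneous row and column reduction) yields pivots -10, -18, -10/9.
That gives 3 negative pivots.
H is negative definite, so the origin is a strict local maximum.

local maximum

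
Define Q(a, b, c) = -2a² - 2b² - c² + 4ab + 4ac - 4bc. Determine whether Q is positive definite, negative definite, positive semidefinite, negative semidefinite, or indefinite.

Write A = [[-2, 2, 2], [2, -2, -2], [2, -2, -1]].
Congruent diagonalization of A (simultaneous row and column reduction) yields pivots -2, 0, 1.
Counting signs: 1 positive, 1 negative, 1 zero.
Hence Q is indefinite.

indefinite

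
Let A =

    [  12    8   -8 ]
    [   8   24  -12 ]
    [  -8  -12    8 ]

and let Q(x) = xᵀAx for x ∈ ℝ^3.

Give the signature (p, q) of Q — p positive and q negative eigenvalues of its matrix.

Congruent diagonalization of A (simultaneous row and column reduction) yields pivots 12, 56/3, 2/7.
Counting signs: 3 positive.

(3, 0)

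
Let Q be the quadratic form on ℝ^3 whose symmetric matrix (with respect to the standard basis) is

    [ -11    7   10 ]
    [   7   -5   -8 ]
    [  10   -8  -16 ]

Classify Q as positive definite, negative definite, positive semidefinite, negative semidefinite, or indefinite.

An LDLᵀ factorisation of A has diagonal entries -11, -6/11, -2.
That gives 3 negative pivots.
Hence Q is negative definite.

negative definite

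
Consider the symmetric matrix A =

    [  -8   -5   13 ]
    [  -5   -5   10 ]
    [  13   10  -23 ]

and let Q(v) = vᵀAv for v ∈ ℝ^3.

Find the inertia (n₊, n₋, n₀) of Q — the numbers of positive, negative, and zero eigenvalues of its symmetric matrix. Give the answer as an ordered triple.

Row-reducing A symmetrically gives the diagonal entries -8, -15/8, 0.
That gives 2 negative, 1 zero pivots.

(0, 2, 1)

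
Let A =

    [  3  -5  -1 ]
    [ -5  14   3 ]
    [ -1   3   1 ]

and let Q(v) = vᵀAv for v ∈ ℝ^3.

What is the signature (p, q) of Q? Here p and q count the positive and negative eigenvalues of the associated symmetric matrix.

(3, 0)

Congruent diagonalization of A (simultaneous row and column reduction) yields pivots 3, 17/3, 6/17.
Counting signs: 3 positive.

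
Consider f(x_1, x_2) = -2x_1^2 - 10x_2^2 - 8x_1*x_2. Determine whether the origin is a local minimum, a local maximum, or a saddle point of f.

The Hessian at the origin is H = [[-4, -8], [-8, -20]].
det H = -4·-20 − (-8)² = 16 > 0 and H[1,1] = -4 < 0, so H is negative definite.
Therefore the origin is a local maximum.

local maximum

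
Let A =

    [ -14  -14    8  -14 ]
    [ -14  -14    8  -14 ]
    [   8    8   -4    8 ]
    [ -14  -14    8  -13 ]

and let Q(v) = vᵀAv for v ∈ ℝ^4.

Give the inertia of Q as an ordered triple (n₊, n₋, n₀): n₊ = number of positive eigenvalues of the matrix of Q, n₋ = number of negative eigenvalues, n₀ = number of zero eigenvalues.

(2, 1, 1)

Applying the same elementary operations to the rows and columns of A produces a congruent diagonal matrix with entries -14, 0, 4/7, 1.
That gives 2 positive, 1 negative, 1 zero pivots.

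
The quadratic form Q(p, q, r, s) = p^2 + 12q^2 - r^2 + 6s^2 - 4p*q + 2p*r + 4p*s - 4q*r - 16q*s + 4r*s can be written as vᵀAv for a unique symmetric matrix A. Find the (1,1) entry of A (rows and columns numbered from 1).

The coefficient of p^2 in Q is 1, and that is exactly A[1,1].

1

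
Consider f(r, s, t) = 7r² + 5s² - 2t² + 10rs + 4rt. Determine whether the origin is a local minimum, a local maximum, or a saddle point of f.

saddle point

The Hessian at the origin is H = [[14, 10, 4], [10, 10, 0], [4, 0, -4]].
Congruent diagonalization of H (simultaneous row and column reduction) yields pivots 14, 20/7, -8.
Counting signs: 2 positive, 1 negative.
H is indefinite, so the origin is a saddle point.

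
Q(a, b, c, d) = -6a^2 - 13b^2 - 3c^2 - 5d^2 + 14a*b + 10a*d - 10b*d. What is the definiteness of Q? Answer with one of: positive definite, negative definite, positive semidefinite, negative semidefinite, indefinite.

The symmetric matrix of Q is A = [[-6, 7, 0, 5], [7, -13, 0, -5], [0, 0, -3, 0], [5, -5, 0, -5]].
Leading principal minors: Δ_1 = -6, Δ_2 = 29, Δ_3 = -87, Δ_4 = 60.
The signs alternate starting with Δ_1 < 0, so by Sylvester's criterion Q is negative definite.

negative definite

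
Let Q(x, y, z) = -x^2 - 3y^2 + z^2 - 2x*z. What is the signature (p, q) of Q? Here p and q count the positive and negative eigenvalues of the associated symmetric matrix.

(1, 2)

The associated matrix is A = [[-1, 0, -1], [0, -3, 0], [-1, 0, 1]].
Applying the same elementary operations to the rows and columns of A produces a congruent diagonal matrix with entries -1, -3, 2.
Counting signs: 1 positive, 2 negative.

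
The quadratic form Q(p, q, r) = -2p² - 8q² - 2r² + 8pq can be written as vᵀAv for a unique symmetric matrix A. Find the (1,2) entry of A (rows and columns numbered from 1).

4

The coefficient of p·q in Q is 8. For a symmetric A this equals A[1,2] + A[2,1] = 2·A[1,2].
So A[1,2] = 8/2 = 4.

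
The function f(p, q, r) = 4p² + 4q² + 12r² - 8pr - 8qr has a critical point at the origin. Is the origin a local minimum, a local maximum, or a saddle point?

The Hessian at the origin is H = [[8, 0, -8], [0, 8, -8], [-8, -8, 24]].
Applying the same elementary operations to the rows and columns of H produces a congruent diagonal matrix with entries 8, 8, 8.
So there are 3 positive pivots.
H is positive definite, so the origin is a strict local minimum.

local minimum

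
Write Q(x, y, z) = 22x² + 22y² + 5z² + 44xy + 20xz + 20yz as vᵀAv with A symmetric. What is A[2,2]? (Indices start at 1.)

22

The coefficient of y² in Q is 22, and that is exactly A[2,2].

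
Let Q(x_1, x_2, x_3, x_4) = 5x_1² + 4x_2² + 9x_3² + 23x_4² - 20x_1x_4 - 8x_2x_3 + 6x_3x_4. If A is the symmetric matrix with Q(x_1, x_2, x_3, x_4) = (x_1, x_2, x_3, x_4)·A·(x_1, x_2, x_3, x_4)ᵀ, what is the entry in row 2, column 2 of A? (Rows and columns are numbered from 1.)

4

The coefficient of x_2² in Q is 4, and that is exactly A[2,2].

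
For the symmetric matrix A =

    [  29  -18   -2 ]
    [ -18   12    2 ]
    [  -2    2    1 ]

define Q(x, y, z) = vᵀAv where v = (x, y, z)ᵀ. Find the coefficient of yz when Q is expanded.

The coefficient of yz is A[2,3] + A[3,2] = 2·2 = 4.

4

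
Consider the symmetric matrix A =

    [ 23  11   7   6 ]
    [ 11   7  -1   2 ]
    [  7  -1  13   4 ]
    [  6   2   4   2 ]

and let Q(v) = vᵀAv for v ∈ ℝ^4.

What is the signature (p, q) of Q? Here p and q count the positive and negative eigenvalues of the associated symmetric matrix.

(2, 0)

Congruent diagonalization of A (simultaneous row and column reduction) yields pivots 23, 40/23, 0, 0.
So there are 2 positive, 2 zero pivots.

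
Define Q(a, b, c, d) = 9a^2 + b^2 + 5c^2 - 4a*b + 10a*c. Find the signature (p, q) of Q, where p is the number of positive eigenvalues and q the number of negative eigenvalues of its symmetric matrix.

(2, 0)

Write A = [[9, -2, 5, 0], [-2, 1, 0, 0], [5, 0, 5, 0], [0, 0, 0, 0]].
Row-reducing A symmetrically gives the diagonal entries 9, 5/9, 0, 0.
So there are 2 positive, 2 zero pivots.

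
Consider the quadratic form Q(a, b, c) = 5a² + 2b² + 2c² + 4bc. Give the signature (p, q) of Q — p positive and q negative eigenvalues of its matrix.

(2, 0)

Write A = [[5, 0, 0], [0, 2, 2], [0, 2, 2]].
Congruent diagonalization of A (simultaneous row and column reduction) yields pivots 5, 2, 0.
That gives 2 positive, 1 zero pivots.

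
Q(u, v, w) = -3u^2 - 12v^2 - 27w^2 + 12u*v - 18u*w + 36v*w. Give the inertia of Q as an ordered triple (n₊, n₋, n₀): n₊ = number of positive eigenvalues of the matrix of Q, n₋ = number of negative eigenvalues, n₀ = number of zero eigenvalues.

(0, 1, 2)

Write A = [[-3, 6, -9], [6, -12, 18], [-9, 18, -27]].
Row-reducing A symmetrically gives the diagonal entries -3, 0, 0.
So there are 1 negative, 2 zero pivots.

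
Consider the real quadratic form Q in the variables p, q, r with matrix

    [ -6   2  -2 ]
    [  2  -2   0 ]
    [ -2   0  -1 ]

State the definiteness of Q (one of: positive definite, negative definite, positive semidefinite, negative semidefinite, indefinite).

negative semidefinite

Applying the same elementary operations to the rows and columns of A produces a congruent diagonal matrix with entries -6, -4/3, 0.
That gives 2 negative, 1 zero pivots.
Hence Q is negative semidefinite.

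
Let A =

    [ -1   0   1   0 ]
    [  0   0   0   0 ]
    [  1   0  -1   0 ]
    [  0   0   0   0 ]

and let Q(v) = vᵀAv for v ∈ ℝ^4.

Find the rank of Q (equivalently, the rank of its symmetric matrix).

Row-reducing A symmetrically gives the diagonal entries -1, 0, 0, 0.
That gives 1 negative, 3 zero pivots.
The rank is the number of nonzero pivots: 1.

1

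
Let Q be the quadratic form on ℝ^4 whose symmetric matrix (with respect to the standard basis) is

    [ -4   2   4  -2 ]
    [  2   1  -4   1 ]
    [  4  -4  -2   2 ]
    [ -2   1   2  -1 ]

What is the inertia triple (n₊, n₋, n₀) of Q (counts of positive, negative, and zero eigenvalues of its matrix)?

(1, 1, 2)

Congruent diagonalization of A (simultaneous row and column reduction) yields pivots -4, 2, 0, 0.
So there are 1 positive, 1 negative, 2 zero pivots.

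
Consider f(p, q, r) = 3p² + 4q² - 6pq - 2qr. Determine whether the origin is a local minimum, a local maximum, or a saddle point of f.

The Hessian at the origin is H = [[6, -6, 0], [-6, 8, -2], [0, -2, 0]].
Applying the same elementary operations to the rows and columns of H produces a congruent diagonal matrix with entries 6, 2, -2.
That gives 2 positive, 1 negative pivots.
H is indefinite, so the origin is a saddle point.

saddle point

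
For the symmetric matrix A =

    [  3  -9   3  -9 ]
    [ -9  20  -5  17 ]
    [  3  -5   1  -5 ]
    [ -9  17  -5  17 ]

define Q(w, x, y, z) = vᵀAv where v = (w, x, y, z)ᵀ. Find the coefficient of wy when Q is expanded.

The coefficient of wy is A[1,3] + A[3,1] = 2·3 = 6.

6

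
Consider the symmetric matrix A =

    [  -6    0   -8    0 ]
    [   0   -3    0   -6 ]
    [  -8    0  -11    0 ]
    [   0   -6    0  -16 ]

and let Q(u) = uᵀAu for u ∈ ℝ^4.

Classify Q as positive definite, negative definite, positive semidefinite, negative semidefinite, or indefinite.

negative definite

Leading principal minors: Δ_1 = -6, Δ_2 = 18, Δ_3 = -6, Δ_4 = 24.
The signs alternate starting with Δ_1 < 0, so by Sylvester's criterion Q is negative definite.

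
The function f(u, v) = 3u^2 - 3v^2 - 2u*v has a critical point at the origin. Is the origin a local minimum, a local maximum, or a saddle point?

The Hessian at the origin is H = [[6, -2], [-2, -6]].
det H = 6·-6 − (-2)² = -40 < 0, so H is indefinite.
Therefore the origin is a saddle point.

saddle point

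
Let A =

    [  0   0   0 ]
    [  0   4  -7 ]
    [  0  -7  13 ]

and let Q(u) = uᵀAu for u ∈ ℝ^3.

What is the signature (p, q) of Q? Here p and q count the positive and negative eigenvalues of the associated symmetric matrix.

Applying the same elementary operations to the rows and columns of A produces a congruent diagonal matrix with entries 0, 4, 3/4.
So there are 2 positive, 1 zero pivots.

(2, 0)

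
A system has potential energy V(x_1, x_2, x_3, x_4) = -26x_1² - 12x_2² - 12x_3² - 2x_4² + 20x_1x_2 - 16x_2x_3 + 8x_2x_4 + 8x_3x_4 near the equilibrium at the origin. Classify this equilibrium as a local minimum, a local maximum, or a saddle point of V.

The Hessian at the origin is H = [[-52, 20, 0, 0], [20, -24, -16, 8], [0, -16, -24, 8], [0, 8, 8, -4]].
An LDLᵀ factorisation of H has diagonal entries -52, -212/13, -440/53, -4/55.
Counting signs: 4 negative.
H is negative definite, so the origin is a strict local maximum.

local maximum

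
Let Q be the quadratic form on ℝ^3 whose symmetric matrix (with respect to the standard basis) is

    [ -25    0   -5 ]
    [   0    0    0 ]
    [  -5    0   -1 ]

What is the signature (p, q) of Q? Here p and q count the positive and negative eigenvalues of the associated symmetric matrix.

(0, 1)

Row-reducing A symmetrically gives the diagonal entries -25, 0, 0.
Counting signs: 1 negative, 2 zero.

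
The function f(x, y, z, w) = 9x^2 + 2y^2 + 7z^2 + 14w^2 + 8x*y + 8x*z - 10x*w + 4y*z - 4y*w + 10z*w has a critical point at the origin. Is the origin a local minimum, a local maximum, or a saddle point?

The Hessian at the origin is H = [[18, 8, 8, -10], [8, 4, 4, -4], [8, 4, 14, 10], [-10, -4, 10, 28]].
Congruent diagonalization of H (simultaneous row and column reduction) yields pivots 18, 4/9, 10, 12/5.
Counting signs: 4 positive.
H is positive definite, so the origin is a strict local minimum.

local minimum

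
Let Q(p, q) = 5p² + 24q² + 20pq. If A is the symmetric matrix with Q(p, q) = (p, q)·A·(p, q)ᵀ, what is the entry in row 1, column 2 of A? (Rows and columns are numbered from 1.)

The coefficient of p·q in Q is 20. For a symmetric A this equals A[1,2] + A[2,1] = 2·A[1,2].
So A[1,2] = 20/2 = 10.

10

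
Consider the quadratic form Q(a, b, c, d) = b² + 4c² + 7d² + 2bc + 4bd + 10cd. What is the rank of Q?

Write A = [[0, 0, 0, 0], [0, 1, 1, 2], [0, 1, 4, 5], [0, 2, 5, 7]].
Congruent diagonalization of A (simultaneous row and column reduction) yields pivots 0, 1, 3, 0.
That gives 2 positive, 2 zero pivots.
The rank is the number of nonzero pivots: 2.

2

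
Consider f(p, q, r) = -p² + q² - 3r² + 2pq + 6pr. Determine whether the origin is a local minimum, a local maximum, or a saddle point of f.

saddle point

The Hessian at the origin is H = [[-2, 2, 6], [2, 2, 0], [6, 0, -6]].
Applying the same elementary operations to the rows and columns of H produces a congruent diagonal matrix with entries -2, 4, 3.
That gives 2 positive, 1 negative pivots.
H is indefinite, so the origin is a saddle point.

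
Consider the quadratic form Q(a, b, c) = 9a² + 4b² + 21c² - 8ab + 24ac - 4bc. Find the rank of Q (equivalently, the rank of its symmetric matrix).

The symmetric matrix is A = [[9, -4, 12], [-4, 4, -2], [12, -2, 21]].
Congruent diagonalization of A (simultaneous row and column reduction) yields pivots 9, 20/9, 0.
That gives 2 positive, 1 zero pivots.
The rank is the number of nonzero pivots: 2.

2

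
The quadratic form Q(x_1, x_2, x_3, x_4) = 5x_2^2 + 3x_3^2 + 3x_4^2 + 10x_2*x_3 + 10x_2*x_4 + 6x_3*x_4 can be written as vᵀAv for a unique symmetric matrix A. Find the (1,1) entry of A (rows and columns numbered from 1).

0

The coefficient of x_1^2 in Q is 0, and that is exactly A[1,1].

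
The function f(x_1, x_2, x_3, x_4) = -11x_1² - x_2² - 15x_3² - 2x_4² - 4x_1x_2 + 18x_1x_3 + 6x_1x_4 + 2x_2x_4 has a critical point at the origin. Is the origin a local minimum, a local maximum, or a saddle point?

The Hessian at the origin is H = [[-22, -4, 18, 6], [-4, -2, 0, 2], [18, 0, -30, 0], [6, 2, 0, -4]].
Symmetric row and column elimination reduces H to a congruent diagonal form with pivots -22, -14/11, -48/7, -3/4.
So there are 4 negative pivots.
H is negative definite, so the origin is a strict local maximum.

local maximum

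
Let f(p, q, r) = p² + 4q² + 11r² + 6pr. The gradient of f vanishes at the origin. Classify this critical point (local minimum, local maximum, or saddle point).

local minimum

The Hessian at the origin is H = [[2, 0, 6], [0, 8, 0], [6, 0, 22]].
Congruent diagonalization of H (simultaneous row and column reduction) yields pivots 2, 8, 4.
That gives 3 positive pivots.
H is positive definite, so the origin is a strict local minimum.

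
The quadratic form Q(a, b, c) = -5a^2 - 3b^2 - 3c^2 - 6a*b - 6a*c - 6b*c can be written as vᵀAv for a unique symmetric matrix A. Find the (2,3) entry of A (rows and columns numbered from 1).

-3

The coefficient of b·c in Q is -6. For a symmetric A this equals A[2,3] + A[3,2] = 2·A[2,3].
So A[2,3] = -6/2 = -3.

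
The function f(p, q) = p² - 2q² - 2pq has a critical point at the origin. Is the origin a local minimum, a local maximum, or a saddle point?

saddle point

The Hessian at the origin is H = [[2, -2], [-2, -4]].
det H = 2·-4 − (-2)² = -12 < 0, so H is indefinite.
Therefore the origin is a saddle point.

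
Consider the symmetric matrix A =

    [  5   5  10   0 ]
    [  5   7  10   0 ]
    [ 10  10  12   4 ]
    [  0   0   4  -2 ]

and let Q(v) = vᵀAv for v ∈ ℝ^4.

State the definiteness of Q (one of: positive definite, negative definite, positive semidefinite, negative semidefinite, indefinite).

indefinite

Symmetric row and column elimination reduces A to a congruent diagonal form with pivots 5, 2, -8, 0.
Counting signs: 2 positive, 1 negative, 1 zero.
Hence Q is indefinite.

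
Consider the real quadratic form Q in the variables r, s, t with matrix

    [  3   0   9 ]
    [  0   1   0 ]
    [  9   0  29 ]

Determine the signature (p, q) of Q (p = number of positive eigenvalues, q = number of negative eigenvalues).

(3, 0)

Applying the same elementary operations to the rows and columns of A produces a congruent diagonal matrix with entries 3, 1, 2.
That gives 3 positive pivots.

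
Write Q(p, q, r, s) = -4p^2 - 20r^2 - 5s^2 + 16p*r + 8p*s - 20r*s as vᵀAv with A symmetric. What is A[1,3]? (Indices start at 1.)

8

The coefficient of p·r in Q is 16. For a symmetric A this equals A[1,3] + A[3,1] = 2·A[1,3].
So A[1,3] = 16/2 = 8.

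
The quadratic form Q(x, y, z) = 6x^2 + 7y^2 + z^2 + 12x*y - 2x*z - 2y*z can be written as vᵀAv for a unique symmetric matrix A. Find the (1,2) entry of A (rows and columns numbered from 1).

6

The coefficient of x·y in Q is 12. For a symmetric A this equals A[1,2] + A[2,1] = 2·A[1,2].
So A[1,2] = 12/2 = 6.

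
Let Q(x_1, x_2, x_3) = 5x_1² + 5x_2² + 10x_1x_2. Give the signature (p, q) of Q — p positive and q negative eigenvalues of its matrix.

(1, 0)

Write A = [[5, 5, 0], [5, 5, 0], [0, 0, 0]].
Symmetric row and column elimination reduces A to a congruent diagonal form with pivots 5, 0, 0.
So there are 1 positive, 2 zero pivots.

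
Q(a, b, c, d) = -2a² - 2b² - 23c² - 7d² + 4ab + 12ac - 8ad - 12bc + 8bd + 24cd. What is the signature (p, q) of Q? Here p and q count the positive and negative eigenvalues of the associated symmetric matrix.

(1, 2)

The symmetric matrix is A = [[-2, 2, 6, -4], [2, -2, -6, 4], [6, -6, -23, 12], [-4, 4, 12, -7]].
Symmetric row and column elimination reduces A to a congruent diagonal form with pivots -2, 0, -5, 1.
So there are 1 positive, 2 negative, 1 zero pivots.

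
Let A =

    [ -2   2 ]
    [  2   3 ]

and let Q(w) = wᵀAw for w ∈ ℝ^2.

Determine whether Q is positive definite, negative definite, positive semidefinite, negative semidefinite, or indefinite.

Congruent diagonalization of A (simultaneous row and column reduction) yields pivots -2, 5.
Counting signs: 1 positive, 1 negative.
Hence Q is indefinite.

indefinite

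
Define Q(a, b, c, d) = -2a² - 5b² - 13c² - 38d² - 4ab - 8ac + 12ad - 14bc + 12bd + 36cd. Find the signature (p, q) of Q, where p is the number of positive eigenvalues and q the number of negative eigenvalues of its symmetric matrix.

The symmetric matrix is A = [[-2, -2, -4, 6], [-2, -5, -7, 6], [-4, -7, -13, 18], [6, 6, 18, -38]].
Congruent diagonalization of A (simultaneous row and column reduction) yields pivots -2, -3, -2, -2.
So there are 4 negative pivots.

(0, 4)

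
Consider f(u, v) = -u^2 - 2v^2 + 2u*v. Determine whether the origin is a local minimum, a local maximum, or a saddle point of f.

local maximum

The Hessian at the origin is H = [[-2, 2], [2, -4]].
det H = -2·-4 − (2)² = 4 > 0 and H[1,1] = -2 < 0, so H is negative definite.
Therefore the origin is a local maximum.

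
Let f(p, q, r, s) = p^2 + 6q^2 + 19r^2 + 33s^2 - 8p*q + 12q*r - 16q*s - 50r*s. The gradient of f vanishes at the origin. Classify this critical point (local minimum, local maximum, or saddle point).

saddle point

The Hessian at the origin is H = [[2, -8, 0, 0], [-8, 12, 12, -16], [0, 12, 38, -50], [0, -16, -50, 66]].
Symmetric row and column elimination reduces H to a congruent diagonal form with pivots 2, -20, 226/5, 24/113.
So there are 3 positive, 1 negative pivots.
H is indefinite, so the origin is a saddle point.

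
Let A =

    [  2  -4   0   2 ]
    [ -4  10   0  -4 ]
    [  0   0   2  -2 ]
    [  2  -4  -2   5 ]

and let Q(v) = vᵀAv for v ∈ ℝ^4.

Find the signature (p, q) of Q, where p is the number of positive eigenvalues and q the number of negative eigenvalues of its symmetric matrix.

Row-reducing A symmetrically gives the diagonal entries 2, 2, 2, 1.
So there are 4 positive pivots.

(4, 0)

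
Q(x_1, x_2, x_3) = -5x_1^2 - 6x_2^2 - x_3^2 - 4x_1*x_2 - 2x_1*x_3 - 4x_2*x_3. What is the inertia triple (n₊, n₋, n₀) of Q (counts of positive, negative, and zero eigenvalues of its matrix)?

(0, 3, 0)

Write A = [[-5, -2, -1], [-2, -6, -2], [-1, -2, -1]].
An LDLᵀ factorisation of A has diagonal entries -5, -26/5, -4/13.
Counting signs: 3 negative.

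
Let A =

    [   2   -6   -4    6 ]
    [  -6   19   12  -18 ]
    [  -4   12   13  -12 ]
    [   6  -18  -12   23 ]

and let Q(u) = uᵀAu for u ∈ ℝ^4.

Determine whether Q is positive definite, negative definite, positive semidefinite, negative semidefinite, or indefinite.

positive definite

Leading principal minors: Δ_1 = 2, Δ_2 = 2, Δ_3 = 10, Δ_4 = 50.
All leading principal minors are positive, so by Sylvester's criterion Q is positive definite.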